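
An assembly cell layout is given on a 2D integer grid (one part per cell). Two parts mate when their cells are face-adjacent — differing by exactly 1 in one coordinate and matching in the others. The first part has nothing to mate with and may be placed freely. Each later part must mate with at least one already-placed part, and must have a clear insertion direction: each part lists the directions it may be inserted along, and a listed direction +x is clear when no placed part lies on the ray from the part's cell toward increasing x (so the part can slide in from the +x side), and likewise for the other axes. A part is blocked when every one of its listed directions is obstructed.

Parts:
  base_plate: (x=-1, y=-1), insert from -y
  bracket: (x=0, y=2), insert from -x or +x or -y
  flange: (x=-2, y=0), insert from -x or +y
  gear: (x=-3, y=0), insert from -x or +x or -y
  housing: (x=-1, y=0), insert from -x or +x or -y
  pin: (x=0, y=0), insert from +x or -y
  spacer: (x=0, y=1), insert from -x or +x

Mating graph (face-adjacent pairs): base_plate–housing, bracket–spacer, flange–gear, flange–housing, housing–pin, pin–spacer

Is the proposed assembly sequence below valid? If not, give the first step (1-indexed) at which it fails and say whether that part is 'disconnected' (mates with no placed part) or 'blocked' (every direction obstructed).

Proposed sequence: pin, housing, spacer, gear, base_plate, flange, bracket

Invalid at step 4 (disconnected)

1. pin@(0, 0) [+x clear] — {pin}
2. housing@(-1, 0) [-x clear] — {housing, pin}
3. spacer@(0, 1) [-x clear] — {housing, pin, spacer}
4. gear@(-3, 0) — no placed neighbour ⇒ disconnected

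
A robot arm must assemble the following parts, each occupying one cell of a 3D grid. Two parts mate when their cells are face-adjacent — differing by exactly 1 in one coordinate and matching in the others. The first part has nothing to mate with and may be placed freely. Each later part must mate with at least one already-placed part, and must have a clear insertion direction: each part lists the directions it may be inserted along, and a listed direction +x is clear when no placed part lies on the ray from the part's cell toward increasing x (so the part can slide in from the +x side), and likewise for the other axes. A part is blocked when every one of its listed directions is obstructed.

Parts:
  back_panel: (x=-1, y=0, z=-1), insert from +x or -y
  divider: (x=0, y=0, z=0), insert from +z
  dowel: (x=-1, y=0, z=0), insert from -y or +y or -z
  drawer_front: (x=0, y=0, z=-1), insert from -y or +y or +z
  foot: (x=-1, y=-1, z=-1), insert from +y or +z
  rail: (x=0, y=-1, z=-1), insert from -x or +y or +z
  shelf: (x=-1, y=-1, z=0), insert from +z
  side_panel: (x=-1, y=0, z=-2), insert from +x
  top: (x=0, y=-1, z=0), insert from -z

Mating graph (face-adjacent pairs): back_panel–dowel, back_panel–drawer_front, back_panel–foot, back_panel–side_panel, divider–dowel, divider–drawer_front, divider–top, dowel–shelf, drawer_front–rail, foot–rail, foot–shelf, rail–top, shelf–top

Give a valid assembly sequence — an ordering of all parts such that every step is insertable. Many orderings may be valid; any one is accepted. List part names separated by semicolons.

drawer_front; back_panel; dowel; side_panel; divider; top; rail; foot; shelf

1. drawer_front@(0, 0, -1) [-y clear] — {drawer_front}
2. back_panel@(-1, 0, -1) [-y clear] — {back_panel, drawer_front}
3. dowel@(-1, 0, 0) [-y clear] — {back_panel, dowel, drawer_front}
4. side_panel@(-1, 0, -2) [+x clear] — {back_panel, dowel, drawer_front, side_panel}
5. divider@(0, 0, 0) [+z clear] — {back_panel, divider, dowel, drawer_front, side_panel}
6. top@(0, -1, 0) [-z clear] — {back_panel, divider, dowel, drawer_front, side_panel, top}
7. rail@(0, -1, -1) [-x clear] — {back_panel, divider, dowel, drawer_front, rail, side_panel, top}
8. foot@(-1, -1, -1) [+z clear] — {back_panel, divider, dowel, drawer_front, foot, rail, side_panel, top}
9. shelf@(-1, -1, 0) [+z clear] — {back_panel, divider, dowel, drawer_front, foot, rail, shelf, side_panel, top}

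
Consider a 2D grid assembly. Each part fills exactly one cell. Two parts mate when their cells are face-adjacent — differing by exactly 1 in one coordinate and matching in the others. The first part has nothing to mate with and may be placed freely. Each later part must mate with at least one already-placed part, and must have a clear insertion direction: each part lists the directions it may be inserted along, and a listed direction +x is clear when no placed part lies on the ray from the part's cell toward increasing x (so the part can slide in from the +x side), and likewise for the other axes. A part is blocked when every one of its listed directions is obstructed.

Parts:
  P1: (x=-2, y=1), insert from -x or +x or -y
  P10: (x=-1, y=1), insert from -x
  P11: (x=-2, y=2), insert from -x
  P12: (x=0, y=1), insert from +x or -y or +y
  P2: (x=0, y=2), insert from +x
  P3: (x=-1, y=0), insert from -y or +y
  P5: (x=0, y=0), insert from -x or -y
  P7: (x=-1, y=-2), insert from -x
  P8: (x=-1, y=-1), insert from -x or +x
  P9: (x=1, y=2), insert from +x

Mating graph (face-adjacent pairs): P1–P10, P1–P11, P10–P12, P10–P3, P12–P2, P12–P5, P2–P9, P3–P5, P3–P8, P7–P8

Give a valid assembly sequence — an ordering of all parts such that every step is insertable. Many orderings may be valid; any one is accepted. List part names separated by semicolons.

1. P5@(0, 0) [-x clear] — {P5}
2. P3@(-1, 0) [-y clear] — {P3, P5}
3. P8@(-1, -1) [-x clear] — {P3, P5, P8}
4. P7@(-1, -2) [-x clear] — {P3, P5, P7, P8}
5. P10@(-1, 1) [-x clear] — {P10, P3, P5, P7, P8}
6. P1@(-2, 1) [-x clear] — {P1, P10, P3, P5, P7, P8}
7. P11@(-2, 2) [-x clear] — {P1, P10, P11, P3, P5, P7, P8}
8. P12@(0, 1) [+x clear] — {P1, P10, P11, P12, P3, P5, P7, P8}
9. P2@(0, 2) [+x clear] — {P1, P10, P11, P12, P2, P3, P5, P7, P8}
10. P9@(1, 2) [+x clear] — {P1, P10, P11, P12, P2, P3, P5, P7, P8, P9}

P5; P3; P8; P7; P10; P1; P11; P12; P2; P9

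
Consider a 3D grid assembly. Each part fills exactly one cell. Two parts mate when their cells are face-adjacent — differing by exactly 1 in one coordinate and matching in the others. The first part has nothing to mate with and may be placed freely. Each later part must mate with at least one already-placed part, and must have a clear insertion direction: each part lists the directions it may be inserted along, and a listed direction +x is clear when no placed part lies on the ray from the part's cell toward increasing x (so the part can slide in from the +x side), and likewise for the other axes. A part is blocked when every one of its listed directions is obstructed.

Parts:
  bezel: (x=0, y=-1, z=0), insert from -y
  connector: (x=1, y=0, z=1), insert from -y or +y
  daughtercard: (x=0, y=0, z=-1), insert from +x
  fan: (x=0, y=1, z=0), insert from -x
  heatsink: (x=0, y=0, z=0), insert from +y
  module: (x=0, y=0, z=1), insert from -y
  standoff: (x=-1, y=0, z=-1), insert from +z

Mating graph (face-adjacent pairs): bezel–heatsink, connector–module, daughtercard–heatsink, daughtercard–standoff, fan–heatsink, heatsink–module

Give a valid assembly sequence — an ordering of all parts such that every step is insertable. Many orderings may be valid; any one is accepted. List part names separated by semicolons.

bezel; heatsink; fan; module; daughtercard; connector; standoff

1. bezel@(0, -1, 0) [-y clear] — {bezel}
2. heatsink@(0, 0, 0) [+y clear] — {bezel, heatsink}
3. fan@(0, 1, 0) [-x clear] — {bezel, fan, heatsink}
4. module@(0, 0, 1) [-y clear] — {bezel, fan, heatsink, module}
5. daughtercard@(0, 0, -1) [+x clear] — {bezel, daughtercard, fan, heatsink, module}
6. connector@(1, 0, 1) [-y clear] — {bezel, connector, daughtercard, fan, heatsink, module}
7. standoff@(-1, 0, -1) [+z clear] — {bezel, connector, daughtercard, fan, heatsink, module, standoff}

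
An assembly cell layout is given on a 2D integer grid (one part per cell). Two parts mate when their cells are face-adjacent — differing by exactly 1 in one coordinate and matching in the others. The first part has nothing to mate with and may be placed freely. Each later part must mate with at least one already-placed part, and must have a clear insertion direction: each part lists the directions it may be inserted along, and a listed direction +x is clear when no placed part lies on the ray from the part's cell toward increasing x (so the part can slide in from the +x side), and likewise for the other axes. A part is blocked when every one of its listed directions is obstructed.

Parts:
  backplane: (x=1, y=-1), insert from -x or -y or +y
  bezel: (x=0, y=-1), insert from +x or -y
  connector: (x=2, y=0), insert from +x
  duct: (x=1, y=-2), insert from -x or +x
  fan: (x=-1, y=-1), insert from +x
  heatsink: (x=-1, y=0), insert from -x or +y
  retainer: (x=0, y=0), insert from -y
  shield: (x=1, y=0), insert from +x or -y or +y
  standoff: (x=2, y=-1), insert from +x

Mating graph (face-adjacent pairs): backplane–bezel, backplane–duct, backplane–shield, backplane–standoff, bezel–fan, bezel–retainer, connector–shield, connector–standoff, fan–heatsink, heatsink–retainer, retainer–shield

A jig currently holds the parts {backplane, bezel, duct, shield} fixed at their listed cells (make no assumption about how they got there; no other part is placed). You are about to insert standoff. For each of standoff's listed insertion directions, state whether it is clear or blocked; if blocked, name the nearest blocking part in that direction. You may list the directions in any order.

+x: clear

+x: ray from standoff(2, -1) has no placed part ⇒ clear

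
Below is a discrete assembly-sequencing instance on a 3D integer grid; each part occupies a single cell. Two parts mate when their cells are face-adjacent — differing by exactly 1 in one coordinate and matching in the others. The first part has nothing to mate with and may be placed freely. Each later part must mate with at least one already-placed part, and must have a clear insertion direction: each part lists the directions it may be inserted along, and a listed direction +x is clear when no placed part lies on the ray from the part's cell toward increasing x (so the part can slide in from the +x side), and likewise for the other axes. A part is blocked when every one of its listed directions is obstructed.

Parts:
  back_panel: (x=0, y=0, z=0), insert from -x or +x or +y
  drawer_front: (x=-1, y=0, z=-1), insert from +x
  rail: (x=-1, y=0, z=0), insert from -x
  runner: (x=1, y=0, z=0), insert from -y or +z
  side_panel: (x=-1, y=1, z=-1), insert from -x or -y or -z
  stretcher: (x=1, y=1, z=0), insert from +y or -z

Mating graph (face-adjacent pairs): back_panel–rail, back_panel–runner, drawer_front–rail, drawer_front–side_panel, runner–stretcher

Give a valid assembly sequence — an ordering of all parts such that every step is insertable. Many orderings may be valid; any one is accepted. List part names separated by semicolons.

stretcher; runner; back_panel; rail; drawer_front; side_panel

1. stretcher@(1, 1, 0) [+y clear] — {stretcher}
2. runner@(1, 0, 0) [-y clear] — {runner, stretcher}
3. back_panel@(0, 0, 0) [-x clear] — {back_panel, runner, stretcher}
4. rail@(-1, 0, 0) [-x clear] — {back_panel, rail, runner, stretcher}
5. drawer_front@(-1, 0, -1) [+x clear] — {back_panel, drawer_front, rail, runner, stretcher}
6. side_panel@(-1, 1, -1) [-x clear] — {back_panel, drawer_front, rail, runner, side_panel, stretcher}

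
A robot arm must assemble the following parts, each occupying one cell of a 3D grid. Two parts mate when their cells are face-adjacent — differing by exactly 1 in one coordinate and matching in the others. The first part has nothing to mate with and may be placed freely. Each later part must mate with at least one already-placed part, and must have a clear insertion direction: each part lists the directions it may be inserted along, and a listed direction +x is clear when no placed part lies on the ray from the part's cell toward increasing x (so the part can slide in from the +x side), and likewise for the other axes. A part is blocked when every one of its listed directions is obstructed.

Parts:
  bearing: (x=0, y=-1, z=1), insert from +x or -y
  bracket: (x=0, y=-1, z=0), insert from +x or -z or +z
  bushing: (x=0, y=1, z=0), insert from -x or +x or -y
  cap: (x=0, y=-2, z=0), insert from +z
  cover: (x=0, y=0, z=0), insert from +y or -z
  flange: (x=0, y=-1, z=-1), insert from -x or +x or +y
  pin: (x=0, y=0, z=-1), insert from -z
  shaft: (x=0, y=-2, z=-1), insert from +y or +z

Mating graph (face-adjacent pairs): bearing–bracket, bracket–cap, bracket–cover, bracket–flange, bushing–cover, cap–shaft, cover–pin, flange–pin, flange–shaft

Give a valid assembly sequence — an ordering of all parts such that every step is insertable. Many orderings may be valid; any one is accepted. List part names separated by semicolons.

cover; bushing; bracket; cap; shaft; bearing; flange; pin

1. cover@(0, 0, 0) [+y clear] — {cover}
2. bushing@(0, 1, 0) [-x clear] — {bushing, cover}
3. bracket@(0, -1, 0) [+x clear] — {bracket, bushing, cover}
4. cap@(0, -2, 0) [+z clear] — {bracket, bushing, cap, cover}
5. shaft@(0, -2, -1) [+y clear] — {bracket, bushing, cap, cover, shaft}
6. bearing@(0, -1, 1) [+x clear] — {bearing, bracket, bushing, cap, cover, shaft}
7. flange@(0, -1, -1) [-x clear] — {bearing, bracket, bushing, cap, cover, flange, shaft}
8. pin@(0, 0, -1) [-z clear] — {bearing, bracket, bushing, cap, cover, flange, pin, shaft}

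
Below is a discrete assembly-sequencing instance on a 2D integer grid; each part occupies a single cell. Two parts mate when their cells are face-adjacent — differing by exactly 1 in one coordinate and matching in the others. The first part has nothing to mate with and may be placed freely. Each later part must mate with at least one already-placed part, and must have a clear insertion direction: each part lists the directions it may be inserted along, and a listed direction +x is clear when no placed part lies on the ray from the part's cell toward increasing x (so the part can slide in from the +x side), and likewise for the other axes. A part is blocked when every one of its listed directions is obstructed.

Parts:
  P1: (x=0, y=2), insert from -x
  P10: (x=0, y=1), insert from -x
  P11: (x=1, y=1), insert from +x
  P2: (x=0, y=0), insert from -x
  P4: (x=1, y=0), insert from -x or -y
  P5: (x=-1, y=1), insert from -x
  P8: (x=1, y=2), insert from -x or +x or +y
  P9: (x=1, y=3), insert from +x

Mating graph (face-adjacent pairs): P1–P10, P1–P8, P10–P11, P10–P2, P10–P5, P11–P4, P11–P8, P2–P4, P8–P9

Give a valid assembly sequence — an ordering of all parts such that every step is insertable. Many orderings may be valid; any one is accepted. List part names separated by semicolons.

P10; P2; P11; P5; P8; P4; P9; P1

1. P10@(0, 1) [-x clear] — {P10}
2. P2@(0, 0) [-x clear] — {P10, P2}
3. P11@(1, 1) [+x clear] — {P10, P11, P2}
4. P5@(-1, 1) [-x clear] — {P10, P11, P2, P5}
5. P8@(1, 2) [-x clear] — {P10, P11, P2, P5, P8}
6. P4@(1, 0) [-y clear] — {P10, P11, P2, P4, P5, P8}
7. P9@(1, 3) [+x clear] — {P10, P11, P2, P4, P5, P8, P9}
8. P1@(0, 2) [-x clear] — {P1, P10, P11, P2, P4, P5, P8, P9}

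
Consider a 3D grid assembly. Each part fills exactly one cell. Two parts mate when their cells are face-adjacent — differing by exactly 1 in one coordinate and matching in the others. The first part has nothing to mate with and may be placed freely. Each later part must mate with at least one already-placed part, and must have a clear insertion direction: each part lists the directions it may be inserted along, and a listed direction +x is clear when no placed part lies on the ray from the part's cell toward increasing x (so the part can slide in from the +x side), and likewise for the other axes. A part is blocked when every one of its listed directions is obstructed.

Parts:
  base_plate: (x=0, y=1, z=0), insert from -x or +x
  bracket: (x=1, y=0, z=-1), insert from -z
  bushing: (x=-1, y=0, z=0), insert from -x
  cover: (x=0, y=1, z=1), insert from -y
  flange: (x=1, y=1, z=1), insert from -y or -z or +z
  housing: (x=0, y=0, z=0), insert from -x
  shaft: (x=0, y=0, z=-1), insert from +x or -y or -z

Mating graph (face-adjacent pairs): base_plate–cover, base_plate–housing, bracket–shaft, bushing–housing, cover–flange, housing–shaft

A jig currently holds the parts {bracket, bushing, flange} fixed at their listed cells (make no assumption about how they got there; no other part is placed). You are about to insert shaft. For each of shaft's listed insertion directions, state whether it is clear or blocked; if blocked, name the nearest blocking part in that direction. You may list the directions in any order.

+x: blocked by bracket; -y: clear; -z: clear

+x: nearest on ray is bracket@(1, 0, -1) ⇒ blocked
-y: ray from shaft(0, 0, -1) has no placed part ⇒ clear
-z: ray from shaft(0, 0, -1) has no placed part ⇒ clear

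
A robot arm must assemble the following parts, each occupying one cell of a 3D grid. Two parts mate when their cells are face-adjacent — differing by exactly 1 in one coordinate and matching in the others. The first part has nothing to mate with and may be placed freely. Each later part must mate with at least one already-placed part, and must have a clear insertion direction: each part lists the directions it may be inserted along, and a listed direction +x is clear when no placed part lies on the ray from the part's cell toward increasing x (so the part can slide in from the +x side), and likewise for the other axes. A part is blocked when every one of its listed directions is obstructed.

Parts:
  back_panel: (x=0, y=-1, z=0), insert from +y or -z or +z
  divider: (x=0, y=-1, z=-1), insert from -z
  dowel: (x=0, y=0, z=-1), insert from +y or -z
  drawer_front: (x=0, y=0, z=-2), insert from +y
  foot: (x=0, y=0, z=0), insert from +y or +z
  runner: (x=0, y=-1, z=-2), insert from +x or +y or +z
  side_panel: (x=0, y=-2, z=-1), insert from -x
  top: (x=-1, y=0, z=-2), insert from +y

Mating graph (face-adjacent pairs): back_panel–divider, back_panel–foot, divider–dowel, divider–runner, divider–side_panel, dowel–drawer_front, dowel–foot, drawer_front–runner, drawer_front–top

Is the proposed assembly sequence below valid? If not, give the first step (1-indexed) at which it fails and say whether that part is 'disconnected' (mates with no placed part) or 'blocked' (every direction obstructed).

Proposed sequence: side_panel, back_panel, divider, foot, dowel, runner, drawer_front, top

Invalid at step 2 (disconnected)

1. side_panel@(0, -2, -1) [-x clear] — {side_panel}
2. back_panel@(0, -1, 0) — no placed neighbour ⇒ disconnected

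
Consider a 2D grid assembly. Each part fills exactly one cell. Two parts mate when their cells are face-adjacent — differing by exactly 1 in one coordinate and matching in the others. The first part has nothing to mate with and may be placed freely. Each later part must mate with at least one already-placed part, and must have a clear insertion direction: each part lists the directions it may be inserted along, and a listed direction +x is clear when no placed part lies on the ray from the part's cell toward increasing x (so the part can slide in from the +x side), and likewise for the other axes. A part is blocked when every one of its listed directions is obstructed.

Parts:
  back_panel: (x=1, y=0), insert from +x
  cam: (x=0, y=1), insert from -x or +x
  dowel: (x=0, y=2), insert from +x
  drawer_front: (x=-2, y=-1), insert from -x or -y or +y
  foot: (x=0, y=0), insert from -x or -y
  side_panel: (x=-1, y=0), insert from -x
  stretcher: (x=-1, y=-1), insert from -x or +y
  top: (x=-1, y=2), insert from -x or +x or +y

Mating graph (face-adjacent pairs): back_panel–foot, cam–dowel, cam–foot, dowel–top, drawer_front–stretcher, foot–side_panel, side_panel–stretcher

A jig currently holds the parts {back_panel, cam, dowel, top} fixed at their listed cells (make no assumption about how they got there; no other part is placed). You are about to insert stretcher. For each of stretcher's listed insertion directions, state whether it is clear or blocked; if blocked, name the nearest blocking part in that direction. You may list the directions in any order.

-x: ray from stretcher(-1, -1) has no placed part ⇒ clear
+y: nearest on ray is top@(-1, 2) ⇒ blocked

+y: blocked by top; -x: clear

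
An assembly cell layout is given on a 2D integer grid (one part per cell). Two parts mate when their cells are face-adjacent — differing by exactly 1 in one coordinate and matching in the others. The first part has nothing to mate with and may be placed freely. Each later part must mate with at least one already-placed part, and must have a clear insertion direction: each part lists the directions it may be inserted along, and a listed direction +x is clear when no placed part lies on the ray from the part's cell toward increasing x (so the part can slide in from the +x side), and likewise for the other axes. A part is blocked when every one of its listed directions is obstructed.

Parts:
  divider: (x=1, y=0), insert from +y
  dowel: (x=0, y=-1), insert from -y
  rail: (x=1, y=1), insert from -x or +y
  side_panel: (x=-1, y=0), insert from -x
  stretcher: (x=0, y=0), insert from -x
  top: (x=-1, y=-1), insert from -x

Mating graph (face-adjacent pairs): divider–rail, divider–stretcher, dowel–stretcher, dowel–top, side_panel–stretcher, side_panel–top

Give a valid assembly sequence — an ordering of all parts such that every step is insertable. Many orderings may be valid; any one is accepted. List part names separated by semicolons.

dowel; stretcher; side_panel; top; divider; rail

1. dowel@(0, -1) [-y clear] — {dowel}
2. stretcher@(0, 0) [-x clear] — {dowel, stretcher}
3. side_panel@(-1, 0) [-x clear] — {dowel, side_panel, stretcher}
4. top@(-1, -1) [-x clear] — {dowel, side_panel, stretcher, top}
5. divider@(1, 0) [+y clear] — {divider, dowel, side_panel, stretcher, top}
6. rail@(1, 1) [-x clear] — {divider, dowel, rail, side_panel, stretcher, top}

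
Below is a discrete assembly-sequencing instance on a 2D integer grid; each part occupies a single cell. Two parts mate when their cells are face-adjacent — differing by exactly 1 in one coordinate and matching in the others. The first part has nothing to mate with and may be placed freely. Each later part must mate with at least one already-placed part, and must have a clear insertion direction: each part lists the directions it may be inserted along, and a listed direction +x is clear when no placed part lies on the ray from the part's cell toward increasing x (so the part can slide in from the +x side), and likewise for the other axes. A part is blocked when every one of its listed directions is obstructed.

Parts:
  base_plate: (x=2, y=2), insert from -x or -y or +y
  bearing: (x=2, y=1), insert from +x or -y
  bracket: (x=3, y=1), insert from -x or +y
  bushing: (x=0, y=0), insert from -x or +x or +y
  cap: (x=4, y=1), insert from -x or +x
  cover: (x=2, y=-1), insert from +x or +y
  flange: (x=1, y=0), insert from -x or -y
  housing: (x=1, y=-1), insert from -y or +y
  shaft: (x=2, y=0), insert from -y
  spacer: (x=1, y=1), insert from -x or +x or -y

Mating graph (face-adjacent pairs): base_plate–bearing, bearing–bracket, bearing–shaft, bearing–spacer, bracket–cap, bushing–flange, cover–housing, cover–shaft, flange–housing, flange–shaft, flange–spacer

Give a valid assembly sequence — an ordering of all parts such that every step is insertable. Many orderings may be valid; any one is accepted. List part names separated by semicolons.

flange; bushing; housing; spacer; bearing; bracket; shaft; cover; base_plate; cap

1. flange@(1, 0) [-x clear] — {flange}
2. bushing@(0, 0) [-x clear] — {bushing, flange}
3. housing@(1, -1) [-y clear] — {bushing, flange, housing}
4. spacer@(1, 1) [-x clear] — {bushing, flange, housing, spacer}
5. bearing@(2, 1) [+x clear] — {bearing, bushing, flange, housing, spacer}
6. bracket@(3, 1) [+y clear] — {bearing, bracket, bushing, flange, housing, spacer}
7. shaft@(2, 0) [-y clear] — {bearing, bracket, bushing, flange, housing, shaft, spacer}
8. cover@(2, -1) [+x clear] — {bearing, bracket, bushing, cover, flange, housing, shaft, spacer}
9. base_plate@(2, 2) [-x clear] — {base_plate, bearing, bracket, bushing, cover, flange, housing, shaft, spacer}
10. cap@(4, 1) [+x clear] — {base_plate, bearing, bracket, bushing, cap, cover, flange, housing, shaft, spacer}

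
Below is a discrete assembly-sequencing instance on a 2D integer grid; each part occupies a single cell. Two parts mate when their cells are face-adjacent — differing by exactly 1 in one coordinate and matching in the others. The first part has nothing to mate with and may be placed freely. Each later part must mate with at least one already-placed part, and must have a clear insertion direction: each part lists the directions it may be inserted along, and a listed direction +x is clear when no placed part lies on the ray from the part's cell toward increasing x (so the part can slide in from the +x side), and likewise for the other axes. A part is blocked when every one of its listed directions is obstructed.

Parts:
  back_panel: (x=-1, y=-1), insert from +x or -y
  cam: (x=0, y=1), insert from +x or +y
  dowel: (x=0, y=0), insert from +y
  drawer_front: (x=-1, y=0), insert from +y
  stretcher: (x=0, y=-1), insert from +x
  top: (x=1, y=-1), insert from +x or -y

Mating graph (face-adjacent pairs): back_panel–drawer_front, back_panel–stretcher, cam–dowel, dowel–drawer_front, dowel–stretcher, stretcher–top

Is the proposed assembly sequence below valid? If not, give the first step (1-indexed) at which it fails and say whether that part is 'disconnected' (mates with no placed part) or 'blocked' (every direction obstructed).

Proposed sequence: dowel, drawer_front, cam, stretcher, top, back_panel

Valid

1. dowel@(0, 0) [+y clear] — {dowel}
2. drawer_front@(-1, 0) [+y clear] — {dowel, drawer_front}
3. cam@(0, 1) [+x clear] — {cam, dowel, drawer_front}
4. stretcher@(0, -1) [+x clear] — {cam, dowel, drawer_front, stretcher}
5. top@(1, -1) [+x clear] — {cam, dowel, drawer_front, stretcher, top}
6. back_panel@(-1, -1) [-y clear] — {back_panel, cam, dowel, drawer_front, stretcher, top}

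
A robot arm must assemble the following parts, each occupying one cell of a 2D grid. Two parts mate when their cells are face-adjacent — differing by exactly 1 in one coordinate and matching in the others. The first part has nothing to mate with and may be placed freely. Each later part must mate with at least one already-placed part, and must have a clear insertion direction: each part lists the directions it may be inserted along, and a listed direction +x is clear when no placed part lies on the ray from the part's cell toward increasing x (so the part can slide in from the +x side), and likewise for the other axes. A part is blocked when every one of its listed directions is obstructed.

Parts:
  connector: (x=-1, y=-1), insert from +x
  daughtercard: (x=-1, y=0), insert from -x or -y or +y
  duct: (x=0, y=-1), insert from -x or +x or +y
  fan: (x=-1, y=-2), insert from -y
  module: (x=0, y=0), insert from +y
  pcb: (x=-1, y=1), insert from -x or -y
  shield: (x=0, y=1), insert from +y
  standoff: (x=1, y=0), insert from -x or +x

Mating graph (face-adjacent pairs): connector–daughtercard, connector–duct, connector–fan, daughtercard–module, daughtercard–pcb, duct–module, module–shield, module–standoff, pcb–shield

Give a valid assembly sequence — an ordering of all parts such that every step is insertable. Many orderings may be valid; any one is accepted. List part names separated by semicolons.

module; shield; daughtercard; pcb; standoff; connector; duct; fan

1. module@(0, 0) [+y clear] — {module}
2. shield@(0, 1) [+y clear] — {module, shield}
3. daughtercard@(-1, 0) [-x clear] — {daughtercard, module, shield}
4. pcb@(-1, 1) [-x clear] — {daughtercard, module, pcb, shield}
5. standoff@(1, 0) [+x clear] — {daughtercard, module, pcb, shield, standoff}
6. connector@(-1, -1) [+x clear] — {connector, daughtercard, module, pcb, shield, standoff}
7. duct@(0, -1) [+x clear] — {connector, daughtercard, duct, module, pcb, shield, standoff}
8. fan@(-1, -2) [-y clear] — {connector, daughtercard, duct, fan, module, pcb, shield, standoff}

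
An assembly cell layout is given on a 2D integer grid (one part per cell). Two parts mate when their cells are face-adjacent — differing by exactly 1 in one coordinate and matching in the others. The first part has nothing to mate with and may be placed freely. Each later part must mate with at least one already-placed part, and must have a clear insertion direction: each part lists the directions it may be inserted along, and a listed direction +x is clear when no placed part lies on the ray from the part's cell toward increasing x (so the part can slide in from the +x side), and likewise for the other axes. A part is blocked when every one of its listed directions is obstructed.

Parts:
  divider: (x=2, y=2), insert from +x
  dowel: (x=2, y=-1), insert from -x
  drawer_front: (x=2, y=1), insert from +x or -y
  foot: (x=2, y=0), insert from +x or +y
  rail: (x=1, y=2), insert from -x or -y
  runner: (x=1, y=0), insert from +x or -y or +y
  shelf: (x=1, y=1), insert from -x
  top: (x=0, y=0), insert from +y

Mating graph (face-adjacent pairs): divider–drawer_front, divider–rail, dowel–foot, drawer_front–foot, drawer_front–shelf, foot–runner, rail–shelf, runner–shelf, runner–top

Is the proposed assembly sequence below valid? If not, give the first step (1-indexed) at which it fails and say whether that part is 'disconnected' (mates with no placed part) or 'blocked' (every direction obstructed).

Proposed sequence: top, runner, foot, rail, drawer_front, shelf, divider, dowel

Invalid at step 4 (disconnected)

1. top@(0, 0) [+y clear] — {top}
2. runner@(1, 0) [+x clear] — {runner, top}
3. foot@(2, 0) [+x clear] — {foot, runner, top}
4. rail@(1, 2) — no placed neighbour ⇒ disconnected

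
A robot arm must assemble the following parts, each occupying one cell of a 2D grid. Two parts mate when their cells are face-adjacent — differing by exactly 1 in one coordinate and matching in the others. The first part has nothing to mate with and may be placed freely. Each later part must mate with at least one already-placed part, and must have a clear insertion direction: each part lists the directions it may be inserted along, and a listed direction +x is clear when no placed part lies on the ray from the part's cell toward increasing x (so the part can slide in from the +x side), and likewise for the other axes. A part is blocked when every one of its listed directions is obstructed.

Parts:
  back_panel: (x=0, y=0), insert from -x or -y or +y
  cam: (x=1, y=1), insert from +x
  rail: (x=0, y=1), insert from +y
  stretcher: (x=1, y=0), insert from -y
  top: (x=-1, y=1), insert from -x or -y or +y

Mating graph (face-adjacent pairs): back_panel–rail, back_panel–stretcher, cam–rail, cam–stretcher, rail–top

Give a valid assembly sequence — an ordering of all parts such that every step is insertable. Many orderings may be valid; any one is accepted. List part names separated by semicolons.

top; rail; cam; stretcher; back_panel

1. top@(-1, 1) [-x clear] — {top}
2. rail@(0, 1) [+y clear] — {rail, top}
3. cam@(1, 1) [+x clear] — {cam, rail, top}
4. stretcher@(1, 0) [-y clear] — {cam, rail, stretcher, top}
5. back_panel@(0, 0) [-x clear] — {back_panel, cam, rail, stretcher, top}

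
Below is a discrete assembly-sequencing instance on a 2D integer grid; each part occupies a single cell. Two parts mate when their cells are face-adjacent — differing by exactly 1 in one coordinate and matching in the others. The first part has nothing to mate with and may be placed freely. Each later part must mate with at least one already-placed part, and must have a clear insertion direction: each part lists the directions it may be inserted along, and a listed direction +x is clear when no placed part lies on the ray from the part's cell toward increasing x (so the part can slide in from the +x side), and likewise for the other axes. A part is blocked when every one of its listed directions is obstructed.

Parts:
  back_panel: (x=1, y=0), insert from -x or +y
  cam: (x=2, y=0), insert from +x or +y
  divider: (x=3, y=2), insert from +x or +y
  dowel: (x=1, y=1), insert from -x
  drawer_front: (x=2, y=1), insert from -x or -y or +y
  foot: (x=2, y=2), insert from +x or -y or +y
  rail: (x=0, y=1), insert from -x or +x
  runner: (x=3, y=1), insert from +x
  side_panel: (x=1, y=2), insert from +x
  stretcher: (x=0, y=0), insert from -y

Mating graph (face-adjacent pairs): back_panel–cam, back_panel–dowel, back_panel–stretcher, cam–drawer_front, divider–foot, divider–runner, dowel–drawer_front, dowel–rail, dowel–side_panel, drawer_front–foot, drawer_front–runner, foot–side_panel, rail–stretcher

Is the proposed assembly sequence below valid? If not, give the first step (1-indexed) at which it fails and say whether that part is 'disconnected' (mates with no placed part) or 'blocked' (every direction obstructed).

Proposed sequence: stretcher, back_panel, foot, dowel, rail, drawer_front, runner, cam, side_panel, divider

1. stretcher@(0, 0) [-y clear] — {stretcher}
2. back_panel@(1, 0) [+y clear] — {back_panel, stretcher}
3. foot@(2, 2) — no placed neighbour ⇒ disconnected

Invalid at step 3 (disconnected)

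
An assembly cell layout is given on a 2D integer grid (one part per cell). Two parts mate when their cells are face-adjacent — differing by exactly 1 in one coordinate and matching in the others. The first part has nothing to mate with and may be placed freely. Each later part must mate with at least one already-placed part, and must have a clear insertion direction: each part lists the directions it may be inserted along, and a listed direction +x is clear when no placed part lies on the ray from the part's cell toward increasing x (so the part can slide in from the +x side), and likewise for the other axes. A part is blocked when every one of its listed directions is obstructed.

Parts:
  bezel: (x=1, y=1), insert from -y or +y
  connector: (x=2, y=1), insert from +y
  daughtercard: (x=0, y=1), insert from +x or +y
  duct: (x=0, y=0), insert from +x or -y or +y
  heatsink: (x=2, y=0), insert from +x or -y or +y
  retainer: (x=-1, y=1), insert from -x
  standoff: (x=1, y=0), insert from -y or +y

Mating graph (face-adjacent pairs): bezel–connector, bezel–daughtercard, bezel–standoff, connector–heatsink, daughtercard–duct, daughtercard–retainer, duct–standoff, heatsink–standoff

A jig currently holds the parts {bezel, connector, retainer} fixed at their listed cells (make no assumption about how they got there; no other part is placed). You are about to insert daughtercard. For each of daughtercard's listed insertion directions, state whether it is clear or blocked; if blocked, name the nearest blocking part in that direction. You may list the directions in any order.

+x: nearest on ray is bezel@(1, 1) ⇒ blocked
+y: ray from daughtercard(0, 1) has no placed part ⇒ clear

+x: blocked by bezel; +y: clear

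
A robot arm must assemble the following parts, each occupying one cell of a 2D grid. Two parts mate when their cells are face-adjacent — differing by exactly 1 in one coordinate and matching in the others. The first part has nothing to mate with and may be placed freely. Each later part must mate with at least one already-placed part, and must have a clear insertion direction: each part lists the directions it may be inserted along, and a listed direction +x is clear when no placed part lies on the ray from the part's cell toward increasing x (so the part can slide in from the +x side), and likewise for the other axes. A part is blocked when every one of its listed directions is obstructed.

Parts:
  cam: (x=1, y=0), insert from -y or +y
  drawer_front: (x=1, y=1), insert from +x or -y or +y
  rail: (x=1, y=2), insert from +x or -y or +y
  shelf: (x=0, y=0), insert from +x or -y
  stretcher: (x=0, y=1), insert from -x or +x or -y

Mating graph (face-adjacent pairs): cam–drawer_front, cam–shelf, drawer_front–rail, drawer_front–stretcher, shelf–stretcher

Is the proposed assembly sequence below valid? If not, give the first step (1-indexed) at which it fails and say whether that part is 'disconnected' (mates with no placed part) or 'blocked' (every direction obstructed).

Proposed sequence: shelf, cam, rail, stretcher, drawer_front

Invalid at step 3 (disconnected)

1. shelf@(0, 0) [+x clear] — {shelf}
2. cam@(1, 0) [-y clear] — {cam, shelf}
3. rail@(1, 2) — no placed neighbour ⇒ disconnected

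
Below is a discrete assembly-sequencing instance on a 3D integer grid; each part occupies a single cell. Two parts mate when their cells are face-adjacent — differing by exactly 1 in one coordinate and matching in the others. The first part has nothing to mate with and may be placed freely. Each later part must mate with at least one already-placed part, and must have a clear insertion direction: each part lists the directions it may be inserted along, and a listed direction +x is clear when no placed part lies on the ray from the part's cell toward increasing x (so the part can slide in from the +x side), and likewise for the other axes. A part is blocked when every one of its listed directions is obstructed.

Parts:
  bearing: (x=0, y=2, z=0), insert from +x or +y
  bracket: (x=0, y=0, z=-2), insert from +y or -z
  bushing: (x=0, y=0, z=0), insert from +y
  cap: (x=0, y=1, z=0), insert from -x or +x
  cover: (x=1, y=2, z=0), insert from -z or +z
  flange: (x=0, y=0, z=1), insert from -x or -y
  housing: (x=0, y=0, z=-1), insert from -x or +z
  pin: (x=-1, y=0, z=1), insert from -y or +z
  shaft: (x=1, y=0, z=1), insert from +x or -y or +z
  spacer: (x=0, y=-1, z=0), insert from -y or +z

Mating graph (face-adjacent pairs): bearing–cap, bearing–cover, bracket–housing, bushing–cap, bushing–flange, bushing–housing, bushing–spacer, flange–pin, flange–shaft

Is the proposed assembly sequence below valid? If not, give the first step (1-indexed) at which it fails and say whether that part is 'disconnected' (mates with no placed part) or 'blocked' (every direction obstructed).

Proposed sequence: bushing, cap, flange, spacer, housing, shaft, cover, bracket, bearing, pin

Invalid at step 7 (disconnected)

1. bushing@(0, 0, 0) [+y clear] — {bushing}
2. cap@(0, 1, 0) [-x clear] — {bushing, cap}
3. flange@(0, 0, 1) [-x clear] — {bushing, cap, flange}
4. spacer@(0, -1, 0) [-y clear] — {bushing, cap, flange, spacer}
5. housing@(0, 0, -1) [-x clear] — {bushing, cap, flange, housing, spacer}
6. shaft@(1, 0, 1) [+x clear] — {bushing, cap, flange, housing, shaft, spacer}
7. cover@(1, 2, 0) — no placed neighbour ⇒ disconnected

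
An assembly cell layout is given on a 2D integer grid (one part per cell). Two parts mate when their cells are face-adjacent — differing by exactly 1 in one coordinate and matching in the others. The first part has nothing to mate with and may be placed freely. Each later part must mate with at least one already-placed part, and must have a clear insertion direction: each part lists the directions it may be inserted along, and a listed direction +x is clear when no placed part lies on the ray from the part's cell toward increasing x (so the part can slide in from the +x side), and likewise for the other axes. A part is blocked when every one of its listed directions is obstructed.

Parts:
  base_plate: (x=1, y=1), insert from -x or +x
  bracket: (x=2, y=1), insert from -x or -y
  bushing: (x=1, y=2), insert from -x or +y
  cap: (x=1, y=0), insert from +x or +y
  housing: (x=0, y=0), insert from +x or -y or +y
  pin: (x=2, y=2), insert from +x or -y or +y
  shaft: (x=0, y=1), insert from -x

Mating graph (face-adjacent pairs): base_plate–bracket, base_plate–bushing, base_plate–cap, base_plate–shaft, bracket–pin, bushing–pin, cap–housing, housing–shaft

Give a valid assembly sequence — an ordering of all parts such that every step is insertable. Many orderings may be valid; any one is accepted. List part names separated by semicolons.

1. housing@(0, 0) [+x clear] — {housing}
2. shaft@(0, 1) [-x clear] — {housing, shaft}
3. cap@(1, 0) [+x clear] — {cap, housing, shaft}
4. base_plate@(1, 1) [+x clear] — {base_plate, cap, housing, shaft}
5. bushing@(1, 2) [-x clear] — {base_plate, bushing, cap, housing, shaft}
6. bracket@(2, 1) [-y clear] — {base_plate, bracket, bushing, cap, housing, shaft}
7. pin@(2, 2) [+x clear] — {base_plate, bracket, bushing, cap, housing, pin, shaft}

housing; shaft; cap; base_plate; bushing; bracket; pin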